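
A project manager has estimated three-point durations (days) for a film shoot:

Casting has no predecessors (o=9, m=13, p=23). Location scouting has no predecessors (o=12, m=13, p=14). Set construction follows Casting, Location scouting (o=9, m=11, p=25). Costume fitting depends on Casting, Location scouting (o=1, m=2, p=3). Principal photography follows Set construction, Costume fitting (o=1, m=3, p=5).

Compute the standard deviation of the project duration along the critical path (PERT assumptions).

3.61 days

te_Casting = (9 + 4·13 + 23)/6 = 84/6 = 14; σ²_Casting = ((23−9)/6)² = 5.444
te_Location scouting = (12 + 4·13 + 14)/6 = 78/6 = 13; σ²_Location scouting = ((14−12)/6)² = 0.111
te_Set construction = (9 + 4·11 + 25)/6 = 78/6 = 13; σ²_Set construction = ((25−9)/6)² = 7.111
te_Costume fitting = (1 + 4·2 + 3)/6 = 12/6 = 2; σ²_Costume fitting = ((3−1)/6)² = 0.111
te_Principal photography = (1 + 4·3 + 5)/6 = 18/6 = 3; σ²_Principal photography = ((5−1)/6)² = 0.444

Forward pass:
ES_Casting = 0; EF_Casting = 14
ES_Location scouting = 0; EF_Location scouting = 13
ES_Set construction = max(EF_Casting=14, EF_Location scouting=13) = 14; EF_Set construction = 14+13 = 27
ES_Costume fitting = max(EF_Casting=14, EF_Location scouting=13) = 14; EF_Costume fitting = 14+2 = 16
ES_Principal photography = max(EF_Set construction=27, EF_Costume fitting=16) = 27; EF_Principal photography = 27+3 = 30
Expected project duration μ = 30 days. Critical path: Casting → Set construction → Principal photography.

Variance along critical path = 5.444 + 7.111 + 0.444 = 13.000
σ = √13.000 = 3.606 days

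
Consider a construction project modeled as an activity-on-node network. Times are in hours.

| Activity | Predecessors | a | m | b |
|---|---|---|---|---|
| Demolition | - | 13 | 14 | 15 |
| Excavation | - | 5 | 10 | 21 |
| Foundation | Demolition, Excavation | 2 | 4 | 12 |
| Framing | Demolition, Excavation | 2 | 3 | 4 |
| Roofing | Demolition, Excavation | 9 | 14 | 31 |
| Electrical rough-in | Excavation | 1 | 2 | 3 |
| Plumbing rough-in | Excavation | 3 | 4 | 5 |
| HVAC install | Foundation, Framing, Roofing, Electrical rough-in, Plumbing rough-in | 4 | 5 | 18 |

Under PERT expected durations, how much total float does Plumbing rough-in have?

te_Demolition = (13 + 4·14 + 15)/6 = 84/6 = 14
te_Excavation = (5 + 4·10 + 21)/6 = 66/6 = 11
te_Foundation = (2 + 4·4 + 12)/6 = 30/6 = 5
te_Framing = (2 + 4·3 + 4)/6 = 18/6 = 3
te_Roofing = (9 + 4·14 + 31)/6 = 96/6 = 16
te_Electrical rough-in = (1 + 4·2 + 3)/6 = 12/6 = 2
te_Plumbing rough-in = (3 + 4·4 + 5)/6 = 24/6 = 4
te_HVAC install = (4 + 4·5 + 18)/6 = 42/6 = 7

Forward pass:
ES_Demolition = 0; EF_Demolition = 14
ES_Excavation = 0; EF_Excavation = 11
ES_Foundation = max(EF_Demolition=14, EF_Excavation=11) = 14; EF_Foundation = 14+5 = 19
ES_Framing = max(EF_Demolition=14, EF_Excavation=11) = 14; EF_Framing = 14+3 = 17
ES_Roofing = max(EF_Demolition=14, EF_Excavation=11) = 14; EF_Roofing = 14+16 = 30
ES_Electrical rough-in = 11; EF_Electrical rough-in = 11+2 = 13
ES_Plumbing rough-in = 11; EF_Plumbing rough-in = 11+4 = 15
ES_HVAC install = max(EF_Foundation=19, EF_Framing=17, EF_Roofing=30, EF_Electrical rough-in=13, EF_Plumbing rough-in=15) = 30; EF_HVAC install = 30+7 = 37
Expected project duration μ = 37 hours. Critical path: Demolition → Roofing → HVAC install.

Backward pass:
LF_HVAC install = 37; LS_HVAC install = 37−7 = 30
LF_Plumbing rough-in = LS_HVAC install = 30; LS_Plumbing rough-in = 30−4 = 26
LF_Electrical rough-in = LS_HVAC install = 30; LS_Electrical rough-in = 30−2 = 28
LF_Roofing = LS_HVAC install = 30; LS_Roofing = 30−16 = 14
LF_Framing = LS_HVAC install = 30; LS_Framing = 30−3 = 27
LF_Foundation = LS_HVAC install = 30; LS_Foundation = 30−5 = 25
LF_Excavation = min(LS_Foundation=25, LS_Framing=27, LS_Roofing=14, LS_Electrical rough-in=28, LS_Plumbing rough-in=26) = 14; LS_Excavation = 14−11 = 3
LF_Demolition = min(LS_Foundation=25, LS_Framing=27, LS_Roofing=14) = 14; LS_Demolition = 14−14 = 0
Slack_Plumbing rough-in = LS_Plumbing rough-in − ES_Plumbing rough-in = 26 − 11 = 15

15 hours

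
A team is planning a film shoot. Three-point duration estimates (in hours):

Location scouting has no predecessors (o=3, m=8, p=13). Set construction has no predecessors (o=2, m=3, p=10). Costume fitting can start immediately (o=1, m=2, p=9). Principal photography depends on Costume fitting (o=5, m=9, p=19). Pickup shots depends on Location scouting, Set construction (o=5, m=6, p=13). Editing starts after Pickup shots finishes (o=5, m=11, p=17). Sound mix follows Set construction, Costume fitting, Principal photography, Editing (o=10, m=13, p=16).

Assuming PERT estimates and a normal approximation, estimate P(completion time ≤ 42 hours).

te_Location scouting = (3 + 4·8 + 13)/6 = 48/6 = 8; σ²_Location scouting = ((13−3)/6)² = 2.778
te_Set construction = (2 + 4·3 + 10)/6 = 24/6 = 4; σ²_Set construction = ((10−2)/6)² = 1.778
te_Costume fitting = (1 + 4·2 + 9)/6 = 18/6 = 3; σ²_Costume fitting = ((9−1)/6)² = 1.778
te_Principal photography = (5 + 4·9 + 19)/6 = 60/6 = 10; σ²_Principal photography = ((19−5)/6)² = 5.444
te_Pickup shots = (5 + 4·6 + 13)/6 = 42/6 = 7; σ²_Pickup shots = ((13−5)/6)² = 1.778
te_Editing = (5 + 4·11 + 17)/6 = 66/6 = 11; σ²_Editing = ((17−5)/6)² = 4.000
te_Sound mix = (10 + 4·13 + 16)/6 = 78/6 = 13; σ²_Sound mix = ((16−10)/6)² = 1.000

Forward pass:
ES_Location scouting = 0; EF_Location scouting = 8
ES_Set construction = 0; EF_Set construction = 4
ES_Costume fitting = 0; EF_Costume fitting = 3
ES_Principal photography = 3; EF_Principal photography = 3+10 = 13
ES_Pickup shots = max(EF_Location scouting=8, EF_Set construction=4) = 8; EF_Pickup shots = 8+7 = 15
ES_Editing = 15; EF_Editing = 15+11 = 26
ES_Sound mix = max(EF_Set construction=4, EF_Costume fitting=3, EF_Principal photography=13, EF_Editing=26) = 26; EF_Sound mix = 26+13 = 39
Expected project duration μ = 39 hours. Critical path: Location scouting → Pickup shots → Editing → Sound mix.

Variance along critical path = 2.778 + 1.778 + 4.000 + 1.000 = 9.556; σ = √9.556 = 3.091 hours.
Z = (42 − 39) / 3.091 = 0.970
P(T ≤ 42) = Φ(0.970) ≈ 0.834

0.834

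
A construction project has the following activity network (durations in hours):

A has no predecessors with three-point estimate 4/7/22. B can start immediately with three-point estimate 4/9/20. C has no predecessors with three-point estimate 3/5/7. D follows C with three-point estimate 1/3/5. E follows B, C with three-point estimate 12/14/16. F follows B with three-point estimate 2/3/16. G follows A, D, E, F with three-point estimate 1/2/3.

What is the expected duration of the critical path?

26 hours

te_A = (4 + 4·7 + 22)/6 = 54/6 = 9
te_B = (4 + 4·9 + 20)/6 = 60/6 = 10
te_C = (3 + 4·5 + 7)/6 = 30/6 = 5
te_D = (1 + 4·3 + 5)/6 = 18/6 = 3
te_E = (12 + 4·14 + 16)/6 = 84/6 = 14
te_F = (2 + 4·3 + 16)/6 = 30/6 = 5
te_G = (1 + 4·2 + 3)/6 = 12/6 = 2

Forward pass:
ES_A = 0; EF_A = 9
ES_B = 0; EF_B = 10
ES_C = 0; EF_C = 5
ES_D = 5; EF_D = 5+3 = 8
ES_E = max(EF_B=10, EF_C=5) = 10; EF_E = 10+14 = 24
ES_F = 10; EF_F = 10+5 = 15
ES_G = max(EF_A=9, EF_D=8, EF_E=24, EF_F=15) = 24; EF_G = 24+2 = 26
Expected project duration μ = 26 hours. Critical path: B → E → G.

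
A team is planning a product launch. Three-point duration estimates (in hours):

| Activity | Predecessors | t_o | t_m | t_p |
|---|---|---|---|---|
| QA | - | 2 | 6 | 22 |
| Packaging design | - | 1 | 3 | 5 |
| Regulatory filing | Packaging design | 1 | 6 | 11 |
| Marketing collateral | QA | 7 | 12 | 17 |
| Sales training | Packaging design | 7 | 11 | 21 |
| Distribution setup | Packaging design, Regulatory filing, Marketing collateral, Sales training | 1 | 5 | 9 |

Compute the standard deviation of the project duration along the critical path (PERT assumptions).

te_QA = (2 + 4·6 + 22)/6 = 48/6 = 8; σ²_QA = ((22−2)/6)² = 11.111
te_Packaging design = (1 + 4·3 + 5)/6 = 18/6 = 3; σ²_Packaging design = ((5−1)/6)² = 0.444
te_Regulatory filing = (1 + 4·6 + 11)/6 = 36/6 = 6; σ²_Regulatory filing = ((11−1)/6)² = 2.778
te_Marketing collateral = (7 + 4·12 + 17)/6 = 72/6 = 12; σ²_Marketing collateral = ((17−7)/6)² = 2.778
te_Sales training = (7 + 4·11 + 21)/6 = 72/6 = 12; σ²_Sales training = ((21−7)/6)² = 5.444
te_Distribution setup = (1 + 4·5 + 9)/6 = 30/6 = 5; σ²_Distribution setup = ((9−1)/6)² = 1.778

Forward pass:
ES_QA = 0; EF_QA = 8
ES_Packaging design = 0; EF_Packaging design = 3
ES_Regulatory filing = 3; EF_Regulatory filing = 3+6 = 9
ES_Marketing collateral = 8; EF_Marketing collateral = 8+12 = 20
ES_Sales training = 3; EF_Sales training = 3+12 = 15
ES_Distribution setup = max(EF_Packaging design=3, EF_Regulatory filing=9, EF_Marketing collateral=20, EF_Sales training=15) = 20; EF_Distribution setup = 20+5 = 25
Expected project duration μ = 25 hours. Critical path: QA → Marketing collateral → Distribution setup.

Variance along critical path = 11.111 + 2.778 + 1.778 = 15.667
σ = √15.667 = 3.958 hours

3.96 hours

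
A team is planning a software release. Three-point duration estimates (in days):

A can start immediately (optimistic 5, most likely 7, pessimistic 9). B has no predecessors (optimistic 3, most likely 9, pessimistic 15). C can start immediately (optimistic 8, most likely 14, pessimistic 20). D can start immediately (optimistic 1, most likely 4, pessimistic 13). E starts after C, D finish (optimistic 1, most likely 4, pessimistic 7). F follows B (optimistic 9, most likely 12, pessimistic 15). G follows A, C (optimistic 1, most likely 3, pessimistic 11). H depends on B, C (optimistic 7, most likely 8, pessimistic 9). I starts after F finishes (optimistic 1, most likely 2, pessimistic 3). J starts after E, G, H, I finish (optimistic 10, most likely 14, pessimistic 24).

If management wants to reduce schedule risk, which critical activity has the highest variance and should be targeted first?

te_A = (5 + 4·7 + 9)/6 = 42/6 = 7; σ²_A = ((9−5)/6)² = 0.444
te_B = (3 + 4·9 + 15)/6 = 54/6 = 9; σ²_B = ((15−3)/6)² = 4.000
te_C = (8 + 4·14 + 20)/6 = 84/6 = 14; σ²_C = ((20−8)/6)² = 4.000
te_D = (1 + 4·4 + 13)/6 = 30/6 = 5; σ²_D = ((13−1)/6)² = 4.000
te_E = (1 + 4·4 + 7)/6 = 24/6 = 4; σ²_E = ((7−1)/6)² = 1.000
te_F = (9 + 4·12 + 15)/6 = 72/6 = 12; σ²_F = ((15−9)/6)² = 1.000
te_G = (1 + 4·3 + 11)/6 = 24/6 = 4; σ²_G = ((11−1)/6)² = 2.778
te_H = (7 + 4·8 + 9)/6 = 48/6 = 8; σ²_H = ((9−7)/6)² = 0.111
te_I = (1 + 4·2 + 3)/6 = 12/6 = 2; σ²_I = ((3−1)/6)² = 0.111
te_J = (10 + 4·14 + 24)/6 = 90/6 = 15; σ²_J = ((24−10)/6)² = 5.444

Forward pass:
ES_A = 0; EF_A = 7
ES_B = 0; EF_B = 9
ES_C = 0; EF_C = 14
ES_D = 0; EF_D = 5
ES_E = max(EF_C=14, EF_D=5) = 14; EF_E = 14+4 = 18
ES_F = 9; EF_F = 9+12 = 21
ES_G = max(EF_A=7, EF_C=14) = 14; EF_G = 14+4 = 18
ES_H = max(EF_B=9, EF_C=14) = 14; EF_H = 14+8 = 22
ES_I = 21; EF_I = 21+2 = 23
ES_J = max(EF_E=18, EF_G=18, EF_H=22, EF_I=23) = 23; EF_J = 23+15 = 38
Expected project duration μ = 38 days. Critical path: B → F → I → J.

Variances on critical path: σ²_B=4.000, σ²_F=1.000, σ²_I=0.111, σ²_J=5.444.
Largest is σ²_J = 5.444.

J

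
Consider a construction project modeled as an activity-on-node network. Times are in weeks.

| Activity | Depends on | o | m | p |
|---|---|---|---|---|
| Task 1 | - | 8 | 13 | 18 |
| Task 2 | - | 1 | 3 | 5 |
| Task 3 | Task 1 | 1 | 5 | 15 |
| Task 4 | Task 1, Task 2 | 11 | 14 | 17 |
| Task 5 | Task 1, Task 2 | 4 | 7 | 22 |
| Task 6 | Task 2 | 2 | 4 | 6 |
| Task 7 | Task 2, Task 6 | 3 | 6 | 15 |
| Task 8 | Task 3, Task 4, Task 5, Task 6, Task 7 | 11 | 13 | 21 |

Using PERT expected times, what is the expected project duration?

41 weeks

te_Task 1 = (8 + 4·13 + 18)/6 = 78/6 = 13
te_Task 2 = (1 + 4·3 + 5)/6 = 18/6 = 3
te_Task 3 = (1 + 4·5 + 15)/6 = 36/6 = 6
te_Task 4 = (11 + 4·14 + 17)/6 = 84/6 = 14
te_Task 5 = (4 + 4·7 + 22)/6 = 54/6 = 9
te_Task 6 = (2 + 4·4 + 6)/6 = 24/6 = 4
te_Task 7 = (3 + 4·6 + 15)/6 = 42/6 = 7
te_Task 8 = (11 + 4·13 + 21)/6 = 84/6 = 14

Forward pass:
ES_Task 1 = 0; EF_Task 1 = 13
ES_Task 2 = 0; EF_Task 2 = 3
ES_Task 3 = 13; EF_Task 3 = 13+6 = 19
ES_Task 4 = max(EF_Task 1=13, EF_Task 2=3) = 13; EF_Task 4 = 13+14 = 27
ES_Task 5 = max(EF_Task 1=13, EF_Task 2=3) = 13; EF_Task 5 = 13+9 = 22
ES_Task 6 = 3; EF_Task 6 = 3+4 = 7
ES_Task 7 = max(EF_Task 2=3, EF_Task 6=7) = 7; EF_Task 7 = 7+7 = 14
ES_Task 8 = max(EF_Task 3=19, EF_Task 4=27, EF_Task 5=22, EF_Task 6=7, EF_Task 7=14) = 27; EF_Task 8 = 27+14 = 41
Expected project duration μ = 41 weeks. Critical path: Task 1 → Task 4 → Task 8.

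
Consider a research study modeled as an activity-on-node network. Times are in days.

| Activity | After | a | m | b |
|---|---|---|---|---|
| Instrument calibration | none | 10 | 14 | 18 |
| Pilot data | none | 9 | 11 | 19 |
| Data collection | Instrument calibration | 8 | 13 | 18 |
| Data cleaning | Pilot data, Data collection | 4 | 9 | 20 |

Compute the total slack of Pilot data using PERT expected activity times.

15 days

te_Instrument calibration = (10 + 4·14 + 18)/6 = 84/6 = 14
te_Pilot data = (9 + 4·11 + 19)/6 = 72/6 = 12
te_Data collection = (8 + 4·13 + 18)/6 = 78/6 = 13
te_Data cleaning = (4 + 4·9 + 20)/6 = 60/6 = 10

Forward pass:
ES_Instrument calibration = 0; EF_Instrument calibration = 14
ES_Pilot data = 0; EF_Pilot data = 12
ES_Data collection = 14; EF_Data collection = 14+13 = 27
ES_Data cleaning = max(EF_Pilot data=12, EF_Data collection=27) = 27; EF_Data cleaning = 27+10 = 37
Expected project duration μ = 37 days. Critical path: Instrument calibration → Data collection → Data cleaning.

Backward pass:
LF_Data cleaning = 37; LS_Data cleaning = 37−10 = 27
LF_Data collection = LS_Data cleaning = 27; LS_Data collection = 27−13 = 14
LF_Pilot data = LS_Data cleaning = 27; LS_Pilot data = 27−12 = 15
LF_Instrument calibration = LS_Data collection = 14; LS_Instrument calibration = 14−14 = 0
Slack_Pilot data = LS_Pilot data − ES_Pilot data = 15 − 0 = 15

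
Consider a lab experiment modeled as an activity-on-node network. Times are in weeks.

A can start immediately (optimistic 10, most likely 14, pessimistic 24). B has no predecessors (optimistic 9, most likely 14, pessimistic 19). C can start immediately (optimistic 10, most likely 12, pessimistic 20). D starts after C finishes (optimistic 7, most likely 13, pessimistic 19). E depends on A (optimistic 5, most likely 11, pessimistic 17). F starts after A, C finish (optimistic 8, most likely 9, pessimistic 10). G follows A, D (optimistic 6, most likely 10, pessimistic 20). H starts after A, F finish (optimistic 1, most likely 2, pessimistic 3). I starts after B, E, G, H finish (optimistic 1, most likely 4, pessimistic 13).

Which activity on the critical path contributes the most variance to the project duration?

te_A = (10 + 4·14 + 24)/6 = 90/6 = 15; σ²_A = ((24−10)/6)² = 5.444
te_B = (9 + 4·14 + 19)/6 = 84/6 = 14; σ²_B = ((19−9)/6)² = 2.778
te_C = (10 + 4·12 + 20)/6 = 78/6 = 13; σ²_C = ((20−10)/6)² = 2.778
te_D = (7 + 4·13 + 19)/6 = 78/6 = 13; σ²_D = ((19−7)/6)² = 4.000
te_E = (5 + 4·11 + 17)/6 = 66/6 = 11; σ²_E = ((17−5)/6)² = 4.000
te_F = (8 + 4·9 + 10)/6 = 54/6 = 9; σ²_F = ((10−8)/6)² = 0.111
te_G = (6 + 4·10 + 20)/6 = 66/6 = 11; σ²_G = ((20−6)/6)² = 5.444
te_H = (1 + 4·2 + 3)/6 = 12/6 = 2; σ²_H = ((3−1)/6)² = 0.111
te_I = (1 + 4·4 + 13)/6 = 30/6 = 5; σ²_I = ((13−1)/6)² = 4.000

Forward pass:
ES_A = 0; EF_A = 15
ES_B = 0; EF_B = 14
ES_C = 0; EF_C = 13
ES_D = 13; EF_D = 13+13 = 26
ES_E = 15; EF_E = 15+11 = 26
ES_F = max(EF_A=15, EF_C=13) = 15; EF_F = 15+9 = 24
ES_G = max(EF_A=15, EF_D=26) = 26; EF_G = 26+11 = 37
ES_H = max(EF_A=15, EF_F=24) = 24; EF_H = 24+2 = 26
ES_I = max(EF_B=14, EF_E=26, EF_G=37, EF_H=26) = 37; EF_I = 37+5 = 42
Expected project duration μ = 42 weeks. Critical path: C → D → G → I.

Variances on critical path: σ²_C=2.778, σ²_D=4.000, σ²_G=5.444, σ²_I=4.000.
Largest is σ²_G = 5.444.

G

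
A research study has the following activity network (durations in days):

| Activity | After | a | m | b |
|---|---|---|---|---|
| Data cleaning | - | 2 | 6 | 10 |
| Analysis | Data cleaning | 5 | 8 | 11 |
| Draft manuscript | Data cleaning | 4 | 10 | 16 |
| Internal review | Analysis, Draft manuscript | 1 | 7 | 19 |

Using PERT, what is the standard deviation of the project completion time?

3.84 days

te_Data cleaning = (2 + 4·6 + 10)/6 = 36/6 = 6; σ²_Data cleaning = ((10−2)/6)² = 1.778
te_Analysis = (5 + 4·8 + 11)/6 = 48/6 = 8; σ²_Analysis = ((11−5)/6)² = 1.000
te_Draft manuscript = (4 + 4·10 + 16)/6 = 60/6 = 10; σ²_Draft manuscript = ((16−4)/6)² = 4.000
te_Internal review = (1 + 4·7 + 19)/6 = 48/6 = 8; σ²_Internal review = ((19−1)/6)² = 9.000

Forward pass:
ES_Data cleaning = 0; EF_Data cleaning = 6
ES_Analysis = 6; EF_Analysis = 6+8 = 14
ES_Draft manuscript = 6; EF_Draft manuscript = 6+10 = 16
ES_Internal review = max(EF_Analysis=14, EF_Draft manuscript=16) = 16; EF_Internal review = 16+8 = 24
Expected project duration μ = 24 days. Critical path: Data cleaning → Draft manuscript → Internal review.

Variance along critical path = 1.778 + 4.000 + 9.000 = 14.778
σ = √14.778 = 3.844 days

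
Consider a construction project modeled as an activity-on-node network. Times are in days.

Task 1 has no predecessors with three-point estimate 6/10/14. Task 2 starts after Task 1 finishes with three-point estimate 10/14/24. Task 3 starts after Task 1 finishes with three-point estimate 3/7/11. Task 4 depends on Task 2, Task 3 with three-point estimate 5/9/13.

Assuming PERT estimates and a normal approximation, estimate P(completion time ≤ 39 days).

te_Task 1 = (6 + 4·10 + 14)/6 = 60/6 = 10; σ²_Task 1 = ((14−6)/6)² = 1.778
te_Task 2 = (10 + 4·14 + 24)/6 = 90/6 = 15; σ²_Task 2 = ((24−10)/6)² = 5.444
te_Task 3 = (3 + 4·7 + 11)/6 = 42/6 = 7; σ²_Task 3 = ((11−3)/6)² = 1.778
te_Task 4 = (5 + 4·9 + 13)/6 = 54/6 = 9; σ²_Task 4 = ((13−5)/6)² = 1.778

Forward pass:
ES_Task 1 = 0; EF_Task 1 = 10
ES_Task 2 = 10; EF_Task 2 = 10+15 = 25
ES_Task 3 = 10; EF_Task 3 = 10+7 = 17
ES_Task 4 = max(EF_Task 2=25, EF_Task 3=17) = 25; EF_Task 4 = 25+9 = 34
Expected project duration μ = 34 days. Critical path: Task 1 → Task 2 → Task 4.

Variance along critical path = 1.778 + 5.444 + 1.778 = 9.000; σ = √9.000 = 3.000 days.
Z = (39 − 34) / 3.000 = 1.667
P(T ≤ 39) = Φ(1.667) ≈ 0.952

0.952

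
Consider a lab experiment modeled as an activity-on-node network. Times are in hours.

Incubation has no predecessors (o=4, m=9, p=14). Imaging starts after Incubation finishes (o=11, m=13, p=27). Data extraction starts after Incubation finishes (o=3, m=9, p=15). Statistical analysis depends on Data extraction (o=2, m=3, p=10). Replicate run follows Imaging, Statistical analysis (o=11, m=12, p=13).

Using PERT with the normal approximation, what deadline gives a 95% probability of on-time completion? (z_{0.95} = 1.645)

te_Incubation = (4 + 4·9 + 14)/6 = 54/6 = 9; σ²_Incubation = ((14−4)/6)² = 2.778
te_Imaging = (11 + 4·13 + 27)/6 = 90/6 = 15; σ²_Imaging = ((27−11)/6)² = 7.111
te_Data extraction = (3 + 4·9 + 15)/6 = 54/6 = 9; σ²_Data extraction = ((15−3)/6)² = 4.000
te_Statistical analysis = (2 + 4·3 + 10)/6 = 24/6 = 4; σ²_Statistical analysis = ((10−2)/6)² = 1.778
te_Replicate run = (11 + 4·12 + 13)/6 = 72/6 = 12; σ²_Replicate run = ((13−11)/6)² = 0.111

Forward pass:
ES_Incubation = 0; EF_Incubation = 9
ES_Imaging = 9; EF_Imaging = 9+15 = 24
ES_Data extraction = 9; EF_Data extraction = 9+9 = 18
ES_Statistical analysis = 18; EF_Statistical analysis = 18+4 = 22
ES_Replicate run = max(EF_Imaging=24, EF_Statistical analysis=22) = 24; EF_Replicate run = 24+12 = 36
Expected project duration μ = 36 hours. Critical path: Incubation → Imaging → Replicate run.

Variance along critical path = 2.778 + 7.111 + 0.111 = 10.000; σ = 3.162 hours.
D = μ + z·σ = 36 + 1.645·3.162 = 41.2 hours

41.2 hours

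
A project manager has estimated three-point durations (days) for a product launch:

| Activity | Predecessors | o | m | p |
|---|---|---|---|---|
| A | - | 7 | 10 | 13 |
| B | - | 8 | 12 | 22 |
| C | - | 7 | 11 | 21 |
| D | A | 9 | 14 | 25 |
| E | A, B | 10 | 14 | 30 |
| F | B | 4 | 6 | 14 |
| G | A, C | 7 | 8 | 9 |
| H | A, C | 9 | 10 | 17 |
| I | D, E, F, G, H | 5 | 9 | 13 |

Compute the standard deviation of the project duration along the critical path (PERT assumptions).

4.28 days

te_A = (7 + 4·10 + 13)/6 = 60/6 = 10; σ²_A = ((13−7)/6)² = 1.000
te_B = (8 + 4·12 + 22)/6 = 78/6 = 13; σ²_B = ((22−8)/6)² = 5.444
te_C = (7 + 4·11 + 21)/6 = 72/6 = 12; σ²_C = ((21−7)/6)² = 5.444
te_D = (9 + 4·14 + 25)/6 = 90/6 = 15; σ²_D = ((25−9)/6)² = 7.111
te_E = (10 + 4·14 + 30)/6 = 96/6 = 16; σ²_E = ((30−10)/6)² = 11.111
te_F = (4 + 4·6 + 14)/6 = 42/6 = 7; σ²_F = ((14−4)/6)² = 2.778
te_G = (7 + 4·8 + 9)/6 = 48/6 = 8; σ²_G = ((9−7)/6)² = 0.111
te_H = (9 + 4·10 + 17)/6 = 66/6 = 11; σ²_H = ((17−9)/6)² = 1.778
te_I = (5 + 4·9 + 13)/6 = 54/6 = 9; σ²_I = ((13−5)/6)² = 1.778

Forward pass:
ES_A = 0; EF_A = 10
ES_B = 0; EF_B = 13
ES_C = 0; EF_C = 12
ES_D = 10; EF_D = 10+15 = 25
ES_E = max(EF_A=10, EF_B=13) = 13; EF_E = 13+16 = 29
ES_F = 13; EF_F = 13+7 = 20
ES_G = max(EF_A=10, EF_C=12) = 12; EF_G = 12+8 = 20
ES_H = max(EF_A=10, EF_C=12) = 12; EF_H = 12+11 = 23
ES_I = max(EF_D=25, EF_E=29, EF_F=20, EF_G=20, EF_H=23) = 29; EF_I = 29+9 = 38
Expected project duration μ = 38 days. Critical path: B → E → I.

Variance along critical path = 5.444 + 11.111 + 1.778 = 18.333
σ = √18.333 = 4.282 days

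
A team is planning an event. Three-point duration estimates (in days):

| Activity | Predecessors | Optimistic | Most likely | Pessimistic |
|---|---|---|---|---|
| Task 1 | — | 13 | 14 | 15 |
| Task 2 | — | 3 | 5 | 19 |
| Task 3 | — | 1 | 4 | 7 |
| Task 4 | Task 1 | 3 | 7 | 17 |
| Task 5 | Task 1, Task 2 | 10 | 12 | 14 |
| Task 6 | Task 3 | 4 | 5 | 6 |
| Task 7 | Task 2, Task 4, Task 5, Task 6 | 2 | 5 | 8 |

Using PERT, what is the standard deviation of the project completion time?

1.25 days

te_Task 1 = (13 + 4·14 + 15)/6 = 84/6 = 14; σ²_Task 1 = ((15−13)/6)² = 0.111
te_Task 2 = (3 + 4·5 + 19)/6 = 42/6 = 7; σ²_Task 2 = ((19−3)/6)² = 7.111
te_Task 3 = (1 + 4·4 + 7)/6 = 24/6 = 4; σ²_Task 3 = ((7−1)/6)² = 1.000
te_Task 4 = (3 + 4·7 + 17)/6 = 48/6 = 8; σ²_Task 4 = ((17−3)/6)² = 5.444
te_Task 5 = (10 + 4·12 + 14)/6 = 72/6 = 12; σ²_Task 5 = ((14−10)/6)² = 0.444
te_Task 6 = (4 + 4·5 + 6)/6 = 30/6 = 5; σ²_Task 6 = ((6−4)/6)² = 0.111
te_Task 7 = (2 + 4·5 + 8)/6 = 30/6 = 5; σ²_Task 7 = ((8−2)/6)² = 1.000

Forward pass:
ES_Task 1 = 0; EF_Task 1 = 14
ES_Task 2 = 0; EF_Task 2 = 7
ES_Task 3 = 0; EF_Task 3 = 4
ES_Task 4 = 14; EF_Task 4 = 14+8 = 22
ES_Task 5 = max(EF_Task 1=14, EF_Task 2=7) = 14; EF_Task 5 = 14+12 = 26
ES_Task 6 = 4; EF_Task 6 = 4+5 = 9
ES_Task 7 = max(EF_Task 2=7, EF_Task 4=22, EF_Task 5=26, EF_Task 6=9) = 26; EF_Task 7 = 26+5 = 31
Expected project duration μ = 31 days. Critical path: Task 1 → Task 5 → Task 7.

Variance along critical path = 0.111 + 0.444 + 1.000 = 1.556
σ = √1.556 = 1.247 days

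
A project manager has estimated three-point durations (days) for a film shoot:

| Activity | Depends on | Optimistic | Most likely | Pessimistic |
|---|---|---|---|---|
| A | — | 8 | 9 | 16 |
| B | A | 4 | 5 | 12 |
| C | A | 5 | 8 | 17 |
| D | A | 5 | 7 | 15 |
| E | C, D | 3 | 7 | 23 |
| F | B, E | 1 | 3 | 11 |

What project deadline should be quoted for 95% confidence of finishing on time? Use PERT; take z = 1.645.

te_A = (8 + 4·9 + 16)/6 = 60/6 = 10; σ²_A = ((16−8)/6)² = 1.778
te_B = (4 + 4·5 + 12)/6 = 36/6 = 6; σ²_B = ((12−4)/6)² = 1.778
te_C = (5 + 4·8 + 17)/6 = 54/6 = 9; σ²_C = ((17−5)/6)² = 4.000
te_D = (5 + 4·7 + 15)/6 = 48/6 = 8; σ²_D = ((15−5)/6)² = 2.778
te_E = (3 + 4·7 + 23)/6 = 54/6 = 9; σ²_E = ((23−3)/6)² = 11.111
te_F = (1 + 4·3 + 11)/6 = 24/6 = 4; σ²_F = ((11−1)/6)² = 2.778

Forward pass:
ES_A = 0; EF_A = 10
ES_B = 10; EF_B = 10+6 = 16
ES_C = 10; EF_C = 10+9 = 19
ES_D = 10; EF_D = 10+8 = 18
ES_E = max(EF_C=19, EF_D=18) = 19; EF_E = 19+9 = 28
ES_F = max(EF_B=16, EF_E=28) = 28; EF_F = 28+4 = 32
Expected project duration μ = 32 days. Critical path: A → C → E → F.

Variance along critical path = 1.778 + 4.000 + 11.111 + 2.778 = 19.667; σ = 4.435 days.
D = μ + z·σ = 32 + 1.645·4.435 = 39.3 days

39.3 days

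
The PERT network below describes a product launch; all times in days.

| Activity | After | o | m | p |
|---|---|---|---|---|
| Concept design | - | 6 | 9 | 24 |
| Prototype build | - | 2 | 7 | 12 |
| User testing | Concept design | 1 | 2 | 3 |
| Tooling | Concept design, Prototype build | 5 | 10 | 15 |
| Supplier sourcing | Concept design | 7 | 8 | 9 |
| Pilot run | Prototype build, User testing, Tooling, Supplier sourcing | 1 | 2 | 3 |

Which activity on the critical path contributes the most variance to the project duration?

Concept design

te_Concept design = (6 + 4·9 + 24)/6 = 66/6 = 11; σ²_Concept design = ((24−6)/6)² = 9.000
te_Prototype build = (2 + 4·7 + 12)/6 = 42/6 = 7; σ²_Prototype build = ((12−2)/6)² = 2.778
te_User testing = (1 + 4·2 + 3)/6 = 12/6 = 2; σ²_User testing = ((3−1)/6)² = 0.111
te_Tooling = (5 + 4·10 + 15)/6 = 60/6 = 10; σ²_Tooling = ((15−5)/6)² = 2.778
te_Supplier sourcing = (7 + 4·8 + 9)/6 = 48/6 = 8; σ²_Supplier sourcing = ((9−7)/6)² = 0.111
te_Pilot run = (1 + 4·2 + 3)/6 = 12/6 = 2; σ²_Pilot run = ((3−1)/6)² = 0.111

Forward pass:
ES_Concept design = 0; EF_Concept design = 11
ES_Prototype build = 0; EF_Prototype build = 7
ES_User testing = 11; EF_User testing = 11+2 = 13
ES_Tooling = max(EF_Concept design=11, EF_Prototype build=7) = 11; EF_Tooling = 11+10 = 21
ES_Supplier sourcing = 11; EF_Supplier sourcing = 11+8 = 19
ES_Pilot run = max(EF_Prototype build=7, EF_User testing=13, EF_Tooling=21, EF_Supplier sourcing=19) = 21; EF_Pilot run = 21+2 = 23
Expected project duration μ = 23 days. Critical path: Concept design → Tooling → Pilot run.

Variances on critical path: σ²_Concept design=9.000, σ²_Tooling=2.778, σ²_Pilot run=0.111.
Largest is σ²_Concept design = 9.000.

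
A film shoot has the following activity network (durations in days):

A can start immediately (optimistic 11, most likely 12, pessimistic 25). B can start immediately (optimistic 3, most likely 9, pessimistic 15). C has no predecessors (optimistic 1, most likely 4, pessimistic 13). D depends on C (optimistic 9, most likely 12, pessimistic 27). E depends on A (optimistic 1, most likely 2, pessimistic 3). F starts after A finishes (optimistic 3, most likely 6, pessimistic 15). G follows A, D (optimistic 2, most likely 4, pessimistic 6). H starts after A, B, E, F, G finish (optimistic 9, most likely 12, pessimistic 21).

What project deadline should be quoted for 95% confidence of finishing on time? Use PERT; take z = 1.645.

te_A = (11 + 4·12 + 25)/6 = 84/6 = 14; σ²_A = ((25−11)/6)² = 5.444
te_B = (3 + 4·9 + 15)/6 = 54/6 = 9; σ²_B = ((15−3)/6)² = 4.000
te_C = (1 + 4·4 + 13)/6 = 30/6 = 5; σ²_C = ((13−1)/6)² = 4.000
te_D = (9 + 4·12 + 27)/6 = 84/6 = 14; σ²_D = ((27−9)/6)² = 9.000
te_E = (1 + 4·2 + 3)/6 = 12/6 = 2; σ²_E = ((3−1)/6)² = 0.111
te_F = (3 + 4·6 + 15)/6 = 42/6 = 7; σ²_F = ((15−3)/6)² = 4.000
te_G = (2 + 4·4 + 6)/6 = 24/6 = 4; σ²_G = ((6−2)/6)² = 0.444
te_H = (9 + 4·12 + 21)/6 = 78/6 = 13; σ²_H = ((21−9)/6)² = 4.000

Forward pass:
ES_A = 0; EF_A = 14
ES_B = 0; EF_B = 9
ES_C = 0; EF_C = 5
ES_D = 5; EF_D = 5+14 = 19
ES_E = 14; EF_E = 14+2 = 16
ES_F = 14; EF_F = 14+7 = 21
ES_G = max(EF_A=14, EF_D=19) = 19; EF_G = 19+4 = 23
ES_H = max(EF_A=14, EF_B=9, EF_E=16, EF_F=21, EF_G=23) = 23; EF_H = 23+13 = 36
Expected project duration μ = 36 days. Critical path: C → D → G → H.

Variance along critical path = 4.000 + 9.000 + 0.444 + 4.000 = 17.444; σ = 4.177 days.
D = μ + z·σ = 36 + 1.645·4.177 = 42.9 days

42.9 days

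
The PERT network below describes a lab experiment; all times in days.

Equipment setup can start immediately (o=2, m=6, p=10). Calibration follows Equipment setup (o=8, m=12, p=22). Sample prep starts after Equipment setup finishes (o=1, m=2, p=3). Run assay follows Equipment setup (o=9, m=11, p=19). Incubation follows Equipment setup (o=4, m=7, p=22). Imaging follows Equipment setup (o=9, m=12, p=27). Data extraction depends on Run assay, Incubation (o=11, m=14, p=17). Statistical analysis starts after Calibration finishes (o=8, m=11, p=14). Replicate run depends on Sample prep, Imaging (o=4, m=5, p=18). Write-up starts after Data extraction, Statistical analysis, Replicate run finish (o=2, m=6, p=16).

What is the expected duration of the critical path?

39 days

te_Equipment setup = (2 + 4·6 + 10)/6 = 36/6 = 6
te_Calibration = (8 + 4·12 + 22)/6 = 78/6 = 13
te_Sample prep = (1 + 4·2 + 3)/6 = 12/6 = 2
te_Run assay = (9 + 4·11 + 19)/6 = 72/6 = 12
te_Incubation = (4 + 4·7 + 22)/6 = 54/6 = 9
te_Imaging = (9 + 4·12 + 27)/6 = 84/6 = 14
te_Data extraction = (11 + 4·14 + 17)/6 = 84/6 = 14
te_Statistical analysis = (8 + 4·11 + 14)/6 = 66/6 = 11
te_Replicate run = (4 + 4·5 + 18)/6 = 42/6 = 7
te_Write-up = (2 + 4·6 + 16)/6 = 42/6 = 7

Forward pass:
ES_Equipment setup = 0; EF_Equipment setup = 6
ES_Calibration = 6; EF_Calibration = 6+13 = 19
ES_Sample prep = 6; EF_Sample prep = 6+2 = 8
ES_Run assay = 6; EF_Run assay = 6+12 = 18
ES_Incubation = 6; EF_Incubation = 6+9 = 15
ES_Imaging = 6; EF_Imaging = 6+14 = 20
ES_Data extraction = max(EF_Run assay=18, EF_Incubation=15) = 18; EF_Data extraction = 18+14 = 32
ES_Statistical analysis = 19; EF_Statistical analysis = 19+11 = 30
ES_Replicate run = max(EF_Sample prep=8, EF_Imaging=20) = 20; EF_Replicate run = 20+7 = 27
ES_Write-up = max(EF_Data extraction=32, EF_Statistical analysis=30, EF_Replicate run=27) = 32; EF_Write-up = 32+7 = 39
Expected project duration μ = 39 days. Critical path: Equipment setup → Run assay → Data extraction → Write-up.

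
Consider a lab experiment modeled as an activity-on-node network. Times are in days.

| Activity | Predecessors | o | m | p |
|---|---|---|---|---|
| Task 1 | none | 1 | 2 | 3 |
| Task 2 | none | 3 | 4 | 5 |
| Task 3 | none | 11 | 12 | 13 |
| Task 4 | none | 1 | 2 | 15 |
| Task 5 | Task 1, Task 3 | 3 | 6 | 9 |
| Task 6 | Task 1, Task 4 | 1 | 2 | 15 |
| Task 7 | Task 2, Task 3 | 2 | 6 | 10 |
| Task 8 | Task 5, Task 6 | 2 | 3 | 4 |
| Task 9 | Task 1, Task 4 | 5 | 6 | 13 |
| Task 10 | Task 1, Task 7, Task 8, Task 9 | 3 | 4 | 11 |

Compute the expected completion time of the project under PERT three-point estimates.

26 days

te_Task 1 = (1 + 4·2 + 3)/6 = 12/6 = 2
te_Task 2 = (3 + 4·4 + 5)/6 = 24/6 = 4
te_Task 3 = (11 + 4·12 + 13)/6 = 72/6 = 12
te_Task 4 = (1 + 4·2 + 15)/6 = 24/6 = 4
te_Task 5 = (3 + 4·6 + 9)/6 = 36/6 = 6
te_Task 6 = (1 + 4·2 + 15)/6 = 24/6 = 4
te_Task 7 = (2 + 4·6 + 10)/6 = 36/6 = 6
te_Task 8 = (2 + 4·3 + 4)/6 = 18/6 = 3
te_Task 9 = (5 + 4·6 + 13)/6 = 42/6 = 7
te_Task 10 = (3 + 4·4 + 11)/6 = 30/6 = 5

Forward pass:
ES_Task 1 = 0; EF_Task 1 = 2
ES_Task 2 = 0; EF_Task 2 = 4
ES_Task 3 = 0; EF_Task 3 = 12
ES_Task 4 = 0; EF_Task 4 = 4
ES_Task 5 = max(EF_Task 1=2, EF_Task 3=12) = 12; EF_Task 5 = 12+6 = 18
ES_Task 6 = max(EF_Task 1=2, EF_Task 4=4) = 4; EF_Task 6 = 4+4 = 8
ES_Task 7 = max(EF_Task 2=4, EF_Task 3=12) = 12; EF_Task 7 = 12+6 = 18
ES_Task 8 = max(EF_Task 5=18, EF_Task 6=8) = 18; EF_Task 8 = 18+3 = 21
ES_Task 9 = max(EF_Task 1=2, EF_Task 4=4) = 4; EF_Task 9 = 4+7 = 11
ES_Task 10 = max(EF_Task 1=2, EF_Task 7=18, EF_Task 8=21, EF_Task 9=11) = 21; EF_Task 10 = 21+5 = 26
Expected project duration μ = 26 days. Critical path: Task 3 → Task 5 → Task 8 → Task 10.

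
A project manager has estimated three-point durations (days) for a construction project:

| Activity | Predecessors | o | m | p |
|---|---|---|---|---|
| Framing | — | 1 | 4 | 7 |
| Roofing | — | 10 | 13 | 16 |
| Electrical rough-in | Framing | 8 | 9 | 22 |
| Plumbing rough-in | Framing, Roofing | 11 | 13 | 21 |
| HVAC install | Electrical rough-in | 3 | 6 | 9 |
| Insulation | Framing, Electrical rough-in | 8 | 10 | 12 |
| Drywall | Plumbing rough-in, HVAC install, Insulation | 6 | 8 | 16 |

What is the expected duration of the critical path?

36 days

te_Framing = (1 + 4·4 + 7)/6 = 24/6 = 4
te_Roofing = (10 + 4·13 + 16)/6 = 78/6 = 13
te_Electrical rough-in = (8 + 4·9 + 22)/6 = 66/6 = 11
te_Plumbing rough-in = (11 + 4·13 + 21)/6 = 84/6 = 14
te_HVAC install = (3 + 4·6 + 9)/6 = 36/6 = 6
te_Insulation = (8 + 4·10 + 12)/6 = 60/6 = 10
te_Drywall = (6 + 4·8 + 16)/6 = 54/6 = 9

Forward pass:
ES_Framing = 0; EF_Framing = 4
ES_Roofing = 0; EF_Roofing = 13
ES_Electrical rough-in = 4; EF_Electrical rough-in = 4+11 = 15
ES_Plumbing rough-in = max(EF_Framing=4, EF_Roofing=13) = 13; EF_Plumbing rough-in = 13+14 = 27
ES_HVAC install = 15; EF_HVAC install = 15+6 = 21
ES_Insulation = max(EF_Framing=4, EF_Electrical rough-in=15) = 15; EF_Insulation = 15+10 = 25
ES_Drywall = max(EF_Plumbing rough-in=27, EF_HVAC install=21, EF_Insulation=25) = 27; EF_Drywall = 27+9 = 36
Expected project duration μ = 36 days. Critical path: Roofing → Plumbing rough-in → Drywall.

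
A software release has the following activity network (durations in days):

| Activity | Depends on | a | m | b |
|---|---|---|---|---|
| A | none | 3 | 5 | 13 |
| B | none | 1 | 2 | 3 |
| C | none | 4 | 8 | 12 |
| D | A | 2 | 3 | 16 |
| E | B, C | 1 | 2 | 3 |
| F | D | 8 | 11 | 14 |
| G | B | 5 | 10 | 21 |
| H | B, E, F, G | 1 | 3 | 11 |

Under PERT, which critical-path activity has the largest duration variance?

te_A = (3 + 4·5 + 13)/6 = 36/6 = 6; σ²_A = ((13−3)/6)² = 2.778
te_B = (1 + 4·2 + 3)/6 = 12/6 = 2; σ²_B = ((3−1)/6)² = 0.111
te_C = (4 + 4·8 + 12)/6 = 48/6 = 8; σ²_C = ((12−4)/6)² = 1.778
te_D = (2 + 4·3 + 16)/6 = 30/6 = 5; σ²_D = ((16−2)/6)² = 5.444
te_E = (1 + 4·2 + 3)/6 = 12/6 = 2; σ²_E = ((3−1)/6)² = 0.111
te_F = (8 + 4·11 + 14)/6 = 66/6 = 11; σ²_F = ((14−8)/6)² = 1.000
te_G = (5 + 4·10 + 21)/6 = 66/6 = 11; σ²_G = ((21−5)/6)² = 7.111
te_H = (1 + 4·3 + 11)/6 = 24/6 = 4; σ²_H = ((11−1)/6)² = 2.778

Forward pass:
ES_A = 0; EF_A = 6
ES_B = 0; EF_B = 2
ES_C = 0; EF_C = 8
ES_D = 6; EF_D = 6+5 = 11
ES_E = max(EF_B=2, EF_C=8) = 8; EF_E = 8+2 = 10
ES_F = 11; EF_F = 11+11 = 22
ES_G = 2; EF_G = 2+11 = 13
ES_H = max(EF_B=2, EF_E=10, EF_F=22, EF_G=13) = 22; EF_H = 22+4 = 26
Expected project duration μ = 26 days. Critical path: A → D → F → H.

Variances on critical path: σ²_A=2.778, σ²_D=5.444, σ²_F=1.000, σ²_H=2.778.
Largest is σ²_D = 5.444.

D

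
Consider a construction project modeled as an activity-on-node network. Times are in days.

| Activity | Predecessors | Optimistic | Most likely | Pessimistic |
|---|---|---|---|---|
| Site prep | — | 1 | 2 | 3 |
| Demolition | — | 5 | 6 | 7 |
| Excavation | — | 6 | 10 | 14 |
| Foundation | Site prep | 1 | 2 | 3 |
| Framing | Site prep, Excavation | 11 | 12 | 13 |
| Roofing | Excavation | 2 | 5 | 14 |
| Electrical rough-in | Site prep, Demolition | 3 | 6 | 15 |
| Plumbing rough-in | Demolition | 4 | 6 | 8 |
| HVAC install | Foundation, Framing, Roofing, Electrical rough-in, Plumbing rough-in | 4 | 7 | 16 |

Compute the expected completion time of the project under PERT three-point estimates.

30 days

te_Site prep = (1 + 4·2 + 3)/6 = 12/6 = 2
te_Demolition = (5 + 4·6 + 7)/6 = 36/6 = 6
te_Excavation = (6 + 4·10 + 14)/6 = 60/6 = 10
te_Foundation = (1 + 4·2 + 3)/6 = 12/6 = 2
te_Framing = (11 + 4·12 + 13)/6 = 72/6 = 12
te_Roofing = (2 + 4·5 + 14)/6 = 36/6 = 6
te_Electrical rough-in = (3 + 4·6 + 15)/6 = 42/6 = 7
te_Plumbing rough-in = (4 + 4·6 + 8)/6 = 36/6 = 6
te_HVAC install = (4 + 4·7 + 16)/6 = 48/6 = 8

Forward pass:
ES_Site prep = 0; EF_Site prep = 2
ES_Demolition = 0; EF_Demolition = 6
ES_Excavation = 0; EF_Excavation = 10
ES_Foundation = 2; EF_Foundation = 2+2 = 4
ES_Framing = max(EF_Site prep=2, EF_Excavation=10) = 10; EF_Framing = 10+12 = 22
ES_Roofing = 10; EF_Roofing = 10+6 = 16
ES_Electrical rough-in = max(EF_Site prep=2, EF_Demolition=6) = 6; EF_Electrical rough-in = 6+7 = 13
ES_Plumbing rough-in = 6; EF_Plumbing rough-in = 6+6 = 12
ES_HVAC install = max(EF_Foundation=4, EF_Framing=22, EF_Roofing=16, EF_Electrical rough-in=13, EF_Plumbing rough-in=12) = 22; EF_HVAC install = 22+8 = 30
Expected project duration μ = 30 days. Critical path: Excavation → Framing → HVAC install.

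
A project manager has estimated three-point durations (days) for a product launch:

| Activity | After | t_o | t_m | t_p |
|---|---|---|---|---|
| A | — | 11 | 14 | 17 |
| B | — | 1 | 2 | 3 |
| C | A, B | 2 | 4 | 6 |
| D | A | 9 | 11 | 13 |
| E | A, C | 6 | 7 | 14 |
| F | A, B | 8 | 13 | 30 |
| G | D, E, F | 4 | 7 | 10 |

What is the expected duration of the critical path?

te_A = (11 + 4·14 + 17)/6 = 84/6 = 14
te_B = (1 + 4·2 + 3)/6 = 12/6 = 2
te_C = (2 + 4·4 + 6)/6 = 24/6 = 4
te_D = (9 + 4·11 + 13)/6 = 66/6 = 11
te_E = (6 + 4·7 + 14)/6 = 48/6 = 8
te_F = (8 + 4·13 + 30)/6 = 90/6 = 15
te_G = (4 + 4·7 + 10)/6 = 42/6 = 7

Forward pass:
ES_A = 0; EF_A = 14
ES_B = 0; EF_B = 2
ES_C = max(EF_A=14, EF_B=2) = 14; EF_C = 14+4 = 18
ES_D = 14; EF_D = 14+11 = 25
ES_E = max(EF_A=14, EF_C=18) = 18; EF_E = 18+8 = 26
ES_F = max(EF_A=14, EF_B=2) = 14; EF_F = 14+15 = 29
ES_G = max(EF_D=25, EF_E=26, EF_F=29) = 29; EF_G = 29+7 = 36
Expected project duration μ = 36 days. Critical path: A → F → G.

36 days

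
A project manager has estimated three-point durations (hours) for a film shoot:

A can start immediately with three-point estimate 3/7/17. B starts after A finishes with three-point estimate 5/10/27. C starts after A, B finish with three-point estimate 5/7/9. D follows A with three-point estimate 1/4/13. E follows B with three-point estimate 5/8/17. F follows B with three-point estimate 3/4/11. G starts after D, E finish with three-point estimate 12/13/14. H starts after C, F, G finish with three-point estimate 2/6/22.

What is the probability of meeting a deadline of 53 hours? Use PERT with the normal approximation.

te_A = (3 + 4·7 + 17)/6 = 48/6 = 8; σ²_A = ((17−3)/6)² = 5.444
te_B = (5 + 4·10 + 27)/6 = 72/6 = 12; σ²_B = ((27−5)/6)² = 13.444
te_C = (5 + 4·7 + 9)/6 = 42/6 = 7; σ²_C = ((9−5)/6)² = 0.444
te_D = (1 + 4·4 + 13)/6 = 30/6 = 5; σ²_D = ((13−1)/6)² = 4.000
te_E = (5 + 4·8 + 17)/6 = 54/6 = 9; σ²_E = ((17−5)/6)² = 4.000
te_F = (3 + 4·4 + 11)/6 = 30/6 = 5; σ²_F = ((11−3)/6)² = 1.778
te_G = (12 + 4·13 + 14)/6 = 78/6 = 13; σ²_G = ((14−12)/6)² = 0.111
te_H = (2 + 4·6 + 22)/6 = 48/6 = 8; σ²_H = ((22−2)/6)² = 11.111

Forward pass:
ES_A = 0; EF_A = 8
ES_B = 8; EF_B = 8+12 = 20
ES_C = max(EF_A=8, EF_B=20) = 20; EF_C = 20+7 = 27
ES_D = 8; EF_D = 8+5 = 13
ES_E = 20; EF_E = 20+9 = 29
ES_F = 20; EF_F = 20+5 = 25
ES_G = max(EF_D=13, EF_E=29) = 29; EF_G = 29+13 = 42
ES_H = max(EF_C=27, EF_F=25, EF_G=42) = 42; EF_H = 42+8 = 50
Expected project duration μ = 50 hours. Critical path: A → B → E → G → H.

Variance along critical path = 5.444 + 13.444 + 4.000 + 0.111 + 11.111 = 34.111; σ = √34.111 = 5.840 hours.
Z = (53 − 50) / 5.840 = 0.514
P(T ≤ 53) = Φ(0.514) ≈ 0.696

0.696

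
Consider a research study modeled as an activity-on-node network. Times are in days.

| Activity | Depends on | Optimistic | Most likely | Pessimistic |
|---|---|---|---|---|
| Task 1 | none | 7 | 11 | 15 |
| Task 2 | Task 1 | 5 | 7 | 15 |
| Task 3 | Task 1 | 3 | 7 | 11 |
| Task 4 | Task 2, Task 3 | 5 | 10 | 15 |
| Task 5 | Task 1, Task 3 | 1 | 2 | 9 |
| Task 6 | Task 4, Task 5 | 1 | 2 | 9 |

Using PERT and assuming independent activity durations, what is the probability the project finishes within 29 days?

0.160

te_Task 1 = (7 + 4·11 + 15)/6 = 66/6 = 11; σ²_Task 1 = ((15−7)/6)² = 1.778
te_Task 2 = (5 + 4·7 + 15)/6 = 48/6 = 8; σ²_Task 2 = ((15−5)/6)² = 2.778
te_Task 3 = (3 + 4·7 + 11)/6 = 42/6 = 7; σ²_Task 3 = ((11−3)/6)² = 1.778
te_Task 4 = (5 + 4·10 + 15)/6 = 60/6 = 10; σ²_Task 4 = ((15−5)/6)² = 2.778
te_Task 5 = (1 + 4·2 + 9)/6 = 18/6 = 3; σ²_Task 5 = ((9−1)/6)² = 1.778
te_Task 6 = (1 + 4·2 + 9)/6 = 18/6 = 3; σ²_Task 6 = ((9−1)/6)² = 1.778

Forward pass:
ES_Task 1 = 0; EF_Task 1 = 11
ES_Task 2 = 11; EF_Task 2 = 11+8 = 19
ES_Task 3 = 11; EF_Task 3 = 11+7 = 18
ES_Task 4 = max(EF_Task 2=19, EF_Task 3=18) = 19; EF_Task 4 = 19+10 = 29
ES_Task 5 = max(EF_Task 1=11, EF_Task 3=18) = 18; EF_Task 5 = 18+3 = 21
ES_Task 6 = max(EF_Task 4=29, EF_Task 5=21) = 29; EF_Task 6 = 29+3 = 32
Expected project duration μ = 32 days. Critical path: Task 1 → Task 2 → Task 4 → Task 6.

Variance along critical path = 1.778 + 2.778 + 2.778 + 1.778 = 9.111; σ = √9.111 = 3.018 days.
Z = (29 − 32) / 3.018 = -0.994
P(T ≤ 29) = Φ(-0.994) ≈ 0.160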